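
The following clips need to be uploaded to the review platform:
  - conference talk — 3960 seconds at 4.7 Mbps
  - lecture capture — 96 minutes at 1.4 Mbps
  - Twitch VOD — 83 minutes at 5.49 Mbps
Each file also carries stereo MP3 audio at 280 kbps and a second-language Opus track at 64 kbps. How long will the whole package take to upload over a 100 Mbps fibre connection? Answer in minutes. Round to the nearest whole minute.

Audio total: 280 + 64 = 344 kbps = 0.344 Mbps.
conference talk: 5.044 Mbps × 3960 s = 19974.2 Mb
lecture capture: 1.744 Mbps × 5760 s = 10045.4 Mb
Twitch VOD: 5.834 Mbps × 4980 s = 29053.3 Mb
Total: 59073.0 Mb = 7384.1 MB.
At 100 Mbps: 59073.0 / 100 = 591 s ≈ 9.85 minutes.

10 minutes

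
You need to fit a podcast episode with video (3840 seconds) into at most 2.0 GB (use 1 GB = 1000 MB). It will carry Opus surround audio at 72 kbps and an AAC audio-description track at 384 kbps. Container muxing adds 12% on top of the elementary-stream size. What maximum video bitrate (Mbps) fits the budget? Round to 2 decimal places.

3.26 Mbps

Budget: 2.0 GB = 16000.0 Mb.
Stream payload after overhead: 16000.0 / 1.12 = 14285.7 Mb.
Total bitrate budget: 14285.7 Mb / 3840 s = 3.720 Mbps.
Audio total: 72 + 384 = 456 kbps = 0.456 Mbps.
Video: 3.720 − 0.456 = 3.264 Mbps.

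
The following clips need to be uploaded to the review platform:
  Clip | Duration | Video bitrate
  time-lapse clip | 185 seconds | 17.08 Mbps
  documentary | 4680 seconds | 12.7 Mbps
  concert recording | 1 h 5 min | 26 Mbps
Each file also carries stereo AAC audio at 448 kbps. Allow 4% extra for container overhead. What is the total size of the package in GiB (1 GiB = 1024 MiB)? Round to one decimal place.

20.3 GiB

Audio: 448 kbps = 0.448 Mbps.
time-lapse clip: 17.528 Mbps × 185 s × 1.04 = 3372.4 Mb
documentary: 13.148 Mbps × 4680 s × 1.04 = 63993.9 Mb
concert recording: 26.448 Mbps × 3900 s × 1.04 = 107273.1 Mb
Total: 174639.4 Mb = 21829.9 MB.
= 20.33 GiB.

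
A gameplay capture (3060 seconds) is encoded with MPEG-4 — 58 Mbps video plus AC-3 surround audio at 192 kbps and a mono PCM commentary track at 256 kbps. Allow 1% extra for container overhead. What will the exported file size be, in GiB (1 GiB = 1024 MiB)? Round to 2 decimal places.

Audio total: 192 + 256 = 448 kbps = 0.448 Mbps.
Total bitrate: 58 + 0.448 = 58.448 Mbps.
Stream data: 58.448 Mbps × 3060 s = 178850.9 Mb.
With 1% container overhead: ×1.01.
180,639 Mb = 22,579,923,600 bytes ÷ 1,073,741,824 = 21.03 GiB.

21.03 GiB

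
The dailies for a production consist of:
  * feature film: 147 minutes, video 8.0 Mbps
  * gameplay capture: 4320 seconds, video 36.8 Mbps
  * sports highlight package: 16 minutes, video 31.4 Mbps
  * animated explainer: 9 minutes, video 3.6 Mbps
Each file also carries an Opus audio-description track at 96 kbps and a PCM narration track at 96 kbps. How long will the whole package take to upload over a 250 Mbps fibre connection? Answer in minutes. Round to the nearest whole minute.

Audio total: 96 + 96 = 192 kbps = 0.192 Mbps.
feature film: 8.192 Mbps × 8820 s = 72253.4 Mb
gameplay capture: 36.992 Mbps × 4320 s = 159805.4 Mb
sports highlight package: 31.592 Mbps × 960 s = 30328.3 Mb
animated explainer: 3.792 Mbps × 540 s = 2047.7 Mb
Total: 264434.9 Mb = 33054.4 MB.
At 250 Mbps: 264434.9 / 250 = 1058 s ≈ 17.6 minutes.

18 minutes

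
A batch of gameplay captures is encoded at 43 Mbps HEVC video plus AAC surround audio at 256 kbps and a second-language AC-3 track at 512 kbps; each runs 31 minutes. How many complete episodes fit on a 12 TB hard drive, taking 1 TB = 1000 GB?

31 min = 1860 s
Audio total: 256 + 512 = 768 kbps = 0.768 Mbps.
Total bitrate: 43.768 Mbps.
Per item: 43.768 Mbps × 1860 s = 81,408 Mb = 10,176 MB.
Capacity: 12 TB = 96,000,000 Mb; 1179.24 items → 1179 complete.

1179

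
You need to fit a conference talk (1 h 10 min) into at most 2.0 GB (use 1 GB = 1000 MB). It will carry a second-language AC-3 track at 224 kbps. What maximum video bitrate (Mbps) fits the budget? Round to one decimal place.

3.6 Mbps

Budget: 2.0 GB = 16000.0 Mb.
1 h 10 min = 70 min = 4200 s
Total bitrate budget: 16000.0 Mb / 4200 s = 3.810 Mbps.
Audio: 224 kbps = 0.224 Mbps.
Video: 3.810 − 0.224 = 3.586 Mbps.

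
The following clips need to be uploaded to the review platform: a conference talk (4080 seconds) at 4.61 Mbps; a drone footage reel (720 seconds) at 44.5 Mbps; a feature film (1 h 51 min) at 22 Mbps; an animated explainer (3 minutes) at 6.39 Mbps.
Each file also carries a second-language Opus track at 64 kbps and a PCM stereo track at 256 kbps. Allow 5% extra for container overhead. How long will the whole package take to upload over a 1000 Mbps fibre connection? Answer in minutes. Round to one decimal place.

3.5 minutes

Audio total: 64 + 256 = 320 kbps = 0.320 Mbps.
conference talk: 4.930 Mbps × 4080 s × 1.05 = 21120.1 Mb
drone footage reel: 44.820 Mbps × 720 s × 1.05 = 33883.9 Mb
feature film: 22.320 Mbps × 6660 s × 1.05 = 156083.8 Mb
animated explainer: 6.710 Mbps × 180 s × 1.05 = 1268.2 Mb
Total: 212356.0 Mb = 26544.5 MB.
At 1000 Mbps: 212356.0 / 1000 = 212 s ≈ 3.54 minutes.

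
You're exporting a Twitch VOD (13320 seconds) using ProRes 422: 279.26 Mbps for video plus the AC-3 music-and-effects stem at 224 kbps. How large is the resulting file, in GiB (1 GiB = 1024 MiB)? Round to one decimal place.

433.4 GiB

Audio: 224 kbps = 0.224 Mbps.
Total bitrate: 279.26 + 0.224 = 279.484 Mbps.
Stream data: 279.484 Mbps × 13320 s = 3722726.9 Mb.
3,722,727 Mb = 465,340,860,000 bytes ÷ 1,073,741,824 = 433.4 GiB.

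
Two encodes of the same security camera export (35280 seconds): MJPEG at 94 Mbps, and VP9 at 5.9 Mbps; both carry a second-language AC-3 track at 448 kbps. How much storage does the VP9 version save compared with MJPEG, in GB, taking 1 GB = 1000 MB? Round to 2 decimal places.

Audio: 448 kbps = 0.448 Mbps.
MJPEG: 94.448 Mbps × 35280 s = 3332125.4 Mb = 416.516 GB.
VP9: 6.348 Mbps × 35280 s = 223957.4 Mb = 27.995 GB.
Saving: 416.516 − 27.995 = 388.521 GB.

388.52 GB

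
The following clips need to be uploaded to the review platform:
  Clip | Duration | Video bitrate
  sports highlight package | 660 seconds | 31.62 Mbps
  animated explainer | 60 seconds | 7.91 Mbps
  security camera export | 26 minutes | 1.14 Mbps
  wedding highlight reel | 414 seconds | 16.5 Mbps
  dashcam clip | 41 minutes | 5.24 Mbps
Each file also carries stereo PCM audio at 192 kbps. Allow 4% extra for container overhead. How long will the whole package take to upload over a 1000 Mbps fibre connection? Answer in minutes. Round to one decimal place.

0.8 minutes

Audio: 192 kbps = 0.192 Mbps.
sports highlight package: 31.812 Mbps × 660 s × 1.04 = 21835.8 Mb
animated explainer: 8.102 Mbps × 60 s × 1.04 = 505.6 Mb
security camera export: 1.332 Mbps × 1560 s × 1.04 = 2161.0 Mb
wedding highlight reel: 16.692 Mbps × 414 s × 1.04 = 7186.9 Mb
dashcam clip: 5.432 Mbps × 2460 s × 1.04 = 13897.2 Mb
Total: 45586.5 Mb = 5698.3 MB.
At 1000 Mbps: 45586.5 / 1000 = 46 s ≈ 0.76 minutes.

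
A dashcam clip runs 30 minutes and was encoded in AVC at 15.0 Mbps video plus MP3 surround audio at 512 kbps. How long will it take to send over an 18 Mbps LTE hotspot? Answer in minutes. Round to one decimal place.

30 min = 1800 s
Audio: 512 kbps = 0.512 Mbps.
Total bitrate: 15.512 Mbps.
File: 15.512 Mbps × 1800 s = 27921.6 Mb.
At 18 Mbps: 27921.6 / 18 = 1551.2 s ≈ 25.9 minutes.

25.9 minutes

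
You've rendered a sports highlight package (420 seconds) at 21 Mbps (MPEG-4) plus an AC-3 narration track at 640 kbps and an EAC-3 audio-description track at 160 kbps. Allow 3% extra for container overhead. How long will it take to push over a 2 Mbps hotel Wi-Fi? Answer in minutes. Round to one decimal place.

Audio total: 640 + 160 = 800 kbps = 0.800 Mbps.
Total bitrate: 21.800 Mbps.
File: 21.800 Mbps × 420 s = 9156.0 Mb.
With 3% container overhead: ×1.03. → 9430.7 Mb.
At 2 Mbps: 9430.7 / 2 = 4715.3 s ≈ 78.6 minutes.

78.6 minutes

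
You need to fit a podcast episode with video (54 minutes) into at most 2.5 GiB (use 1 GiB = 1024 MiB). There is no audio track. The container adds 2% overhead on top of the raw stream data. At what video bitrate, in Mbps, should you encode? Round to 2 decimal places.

6.50 Mbps

Budget: 2.5 GiB = 21474.8 Mb.
Stream payload after overhead: 21474.8 / 1.02 = 21053.8 Mb.
54 min = 3240 s
Total bitrate budget: 21053.8 Mb / 3240 s = 6.498 Mbps.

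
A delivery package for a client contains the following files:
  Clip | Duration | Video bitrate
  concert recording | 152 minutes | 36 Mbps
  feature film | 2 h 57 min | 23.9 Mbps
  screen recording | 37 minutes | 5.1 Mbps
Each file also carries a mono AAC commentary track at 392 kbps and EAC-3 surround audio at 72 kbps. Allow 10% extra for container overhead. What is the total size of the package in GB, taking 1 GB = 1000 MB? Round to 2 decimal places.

83.00 GB

Audio total: 392 + 72 = 464 kbps = 0.464 Mbps.
concert recording: 36.464 Mbps × 9120 s × 1.10 = 365806.8 Mb
feature film: 24.364 Mbps × 10620 s × 1.10 = 284620.2 Mb
screen recording: 5.564 Mbps × 2220 s × 1.10 = 13587.3 Mb
Total: 664014.4 Mb = 83001.8 MB.
= 83.00 GB.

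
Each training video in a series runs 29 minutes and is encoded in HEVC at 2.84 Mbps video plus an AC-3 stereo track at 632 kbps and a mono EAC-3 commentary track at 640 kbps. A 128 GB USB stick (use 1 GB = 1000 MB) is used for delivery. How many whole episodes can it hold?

29 min = 1740 s
Audio total: 632 + 640 = 1272 kbps = 1.272 Mbps.
Total bitrate: 4.112 Mbps.
Per item: 4.112 Mbps × 1740 s = 7,155 Mb = 894.4 MB.
Capacity: 128 GB = 1,024,000 Mb; 143.12 items → 143 complete.

143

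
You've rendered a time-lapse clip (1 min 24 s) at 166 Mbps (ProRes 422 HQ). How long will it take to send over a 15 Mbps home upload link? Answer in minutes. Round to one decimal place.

1 min 24 s = 84 s
File: 166.000 Mbps × 84 s = 13944.0 Mb.
At 15 Mbps: 13944.0 / 15 = 929.6 s ≈ 15.5 minutes.

15.5 minutes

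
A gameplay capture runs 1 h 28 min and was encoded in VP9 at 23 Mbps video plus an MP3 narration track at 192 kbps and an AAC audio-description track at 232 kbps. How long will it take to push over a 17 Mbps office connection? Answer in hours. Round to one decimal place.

1 h 28 min = 88 min = 5280 s
Audio total: 192 + 232 = 424 kbps = 0.424 Mbps.
Total bitrate: 23.424 Mbps.
File: 23.424 Mbps × 5280 s = 123678.7 Mb.
At 17 Mbps: 123678.7 / 17 = 7275.2 s ≈ 2.02 hours.

2.0 hours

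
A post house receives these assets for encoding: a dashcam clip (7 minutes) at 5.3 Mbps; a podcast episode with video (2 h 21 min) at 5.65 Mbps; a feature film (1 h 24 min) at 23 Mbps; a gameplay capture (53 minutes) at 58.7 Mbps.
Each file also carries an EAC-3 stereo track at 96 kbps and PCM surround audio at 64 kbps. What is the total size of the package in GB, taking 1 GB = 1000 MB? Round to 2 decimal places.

44.42 GB

Audio total: 96 + 64 = 160 kbps = 0.160 Mbps.
dashcam clip: 5.460 Mbps × 420 s = 2293.2 Mb
podcast episode with video: 5.810 Mbps × 8460 s = 49152.6 Mb
feature film: 23.160 Mbps × 5040 s = 116726.4 Mb
gameplay capture: 58.860 Mbps × 3180 s = 187174.8 Mb
Total: 355347.0 Mb = 44418.4 MB.
= 44.42 GB.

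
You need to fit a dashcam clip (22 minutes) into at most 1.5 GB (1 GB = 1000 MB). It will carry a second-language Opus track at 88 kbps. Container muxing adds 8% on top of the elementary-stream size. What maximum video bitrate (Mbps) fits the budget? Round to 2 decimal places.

Budget: 1.5 GB = 12000.0 Mb.
Stream payload after overhead: 12000.0 / 1.08 = 11111.1 Mb.
22 min = 1320 s
Total bitrate budget: 11111.1 Mb / 1320 s = 8.418 Mbps.
Audio: 88 kbps = 0.088 Mbps.
Video: 8.418 − 0.088 = 8.330 Mbps.

8.33 Mbps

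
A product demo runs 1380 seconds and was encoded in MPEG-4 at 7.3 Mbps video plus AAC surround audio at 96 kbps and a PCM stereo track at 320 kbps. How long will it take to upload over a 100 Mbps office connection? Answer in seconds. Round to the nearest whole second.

Audio total: 96 + 320 = 416 kbps = 0.416 Mbps.
Total bitrate: 7.716 Mbps.
File: 7.716 Mbps × 1380 s = 10648.1 Mb.
At 100 Mbps: 10648.1 / 100 = 106.5 s ≈ 106 seconds.

106 seconds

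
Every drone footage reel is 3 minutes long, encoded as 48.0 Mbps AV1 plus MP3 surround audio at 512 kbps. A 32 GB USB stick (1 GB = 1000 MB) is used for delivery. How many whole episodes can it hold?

3 min = 180 s
Audio: 512 kbps = 0.512 Mbps.
Total bitrate: 48.512 Mbps.
Per item: 48.512 Mbps × 180 s = 8,732 Mb = 1,092 MB.
Capacity: 32 GB = 256,000 Mb; 29.32 items → 29 complete.

29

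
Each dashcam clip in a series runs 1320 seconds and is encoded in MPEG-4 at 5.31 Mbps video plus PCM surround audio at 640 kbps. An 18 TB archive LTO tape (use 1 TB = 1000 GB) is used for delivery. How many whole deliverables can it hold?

18334

Audio: 640 kbps = 0.640 Mbps.
Total bitrate: 5.950 Mbps.
Per item: 5.950 Mbps × 1320 s = 7,854 Mb = 981.8 MB.
Capacity: 18 TB = 144,000,000 Mb; 18334.61 items → 18334 complete.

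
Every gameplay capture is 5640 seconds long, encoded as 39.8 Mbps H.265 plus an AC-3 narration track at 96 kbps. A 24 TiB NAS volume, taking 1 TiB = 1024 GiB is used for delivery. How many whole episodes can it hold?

Audio: 96 kbps = 0.096 Mbps.
Total bitrate: 39.896 Mbps.
Per item: 39.896 Mbps × 5640 s = 225,013 Mb = 28,127 MB.
Capacity: 24 TiB = 211,106,233 Mb; 938.19 items → 938 complete.

938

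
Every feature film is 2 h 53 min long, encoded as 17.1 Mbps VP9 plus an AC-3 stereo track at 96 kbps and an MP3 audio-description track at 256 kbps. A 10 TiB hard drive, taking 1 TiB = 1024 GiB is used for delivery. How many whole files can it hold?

2 h 53 min = 173 min = 10380 s
Audio total: 96 + 256 = 352 kbps = 0.352 Mbps.
Total bitrate: 17.452 Mbps.
Per item: 17.452 Mbps × 10380 s = 181,152 Mb = 22,644 MB.
Capacity: 10 TiB = 87,960,930 Mb; 485.56 items → 485 complete.

485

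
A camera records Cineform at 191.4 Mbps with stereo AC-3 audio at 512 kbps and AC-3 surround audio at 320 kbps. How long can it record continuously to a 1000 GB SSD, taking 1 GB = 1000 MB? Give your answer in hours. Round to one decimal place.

Audio total: 512 + 320 = 832 kbps = 0.832 Mbps.
Total bitrate: 191.4 + 0.832 = 192.232 Mbps.
Capacity: 1000 GB = 8,000,000 Mb.
Recording time: 8,000,000 / 192.232 = 41,616 s ≈ 11.6 hours.

11.6 hours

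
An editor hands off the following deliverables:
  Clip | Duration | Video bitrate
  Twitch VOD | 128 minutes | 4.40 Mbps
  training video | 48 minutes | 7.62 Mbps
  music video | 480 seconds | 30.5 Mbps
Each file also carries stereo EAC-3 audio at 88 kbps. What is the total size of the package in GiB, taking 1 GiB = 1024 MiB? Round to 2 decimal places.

Audio: 88 kbps = 0.088 Mbps.
Twitch VOD: 4.488 Mbps × 7680 s = 34467.8 Mb
training video: 7.708 Mbps × 2880 s = 22199.0 Mb
music video: 30.588 Mbps × 480 s = 14682.2 Mb
Total: 71349.1 Mb = 8918.6 MB.
= 8.306 GiB.

8.31 GiB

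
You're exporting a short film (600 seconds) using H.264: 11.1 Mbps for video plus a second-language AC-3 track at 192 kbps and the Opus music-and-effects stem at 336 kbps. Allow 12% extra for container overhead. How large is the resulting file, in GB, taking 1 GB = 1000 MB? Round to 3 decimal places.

Audio total: 192 + 336 = 528 kbps = 0.528 Mbps.
Total bitrate: 11.1 + 0.528 = 11.628 Mbps.
Stream data: 11.628 Mbps × 600 s = 6976.8 Mb.
With 12% container overhead: ×1.12.
7,814 Mb ÷ 8 = 976.8 MB → 0.9768 GB.

0.977 GB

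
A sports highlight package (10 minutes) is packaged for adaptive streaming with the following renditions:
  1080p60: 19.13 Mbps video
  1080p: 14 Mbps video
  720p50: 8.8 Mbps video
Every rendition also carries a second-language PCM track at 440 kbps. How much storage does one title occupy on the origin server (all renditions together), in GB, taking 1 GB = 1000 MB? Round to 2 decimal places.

10 min = 600 s
Audio: 440 kbps = 0.440 Mbps.
Sum of rendition bitrates: (19.13+0.440) + (14+0.440) + (8.8+0.440) = 43.250 Mbps.
× 600 s = 25,950 Mb = 3,244 MB = 3.244 GB.

3.24 GB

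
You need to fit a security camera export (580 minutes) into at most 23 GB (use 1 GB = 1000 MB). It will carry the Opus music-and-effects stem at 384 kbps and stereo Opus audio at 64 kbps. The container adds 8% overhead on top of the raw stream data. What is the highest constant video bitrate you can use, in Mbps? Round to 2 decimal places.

4.45 Mbps

Budget: 23 GB = 184000.0 Mb.
Stream payload after overhead: 184000.0 / 1.08 = 170370.4 Mb.
580 min = 34800 s
Total bitrate budget: 170370.4 Mb / 34800 s = 4.896 Mbps.
Audio total: 384 + 64 = 448 kbps = 0.448 Mbps.
Video: 4.896 − 0.448 = 4.448 Mbps.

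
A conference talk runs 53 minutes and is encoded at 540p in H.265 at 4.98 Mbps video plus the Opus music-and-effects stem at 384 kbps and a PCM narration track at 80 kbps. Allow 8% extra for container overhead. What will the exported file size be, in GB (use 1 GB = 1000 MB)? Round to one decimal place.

2.3 GB

53 min = 3180 s
Audio total: 384 + 80 = 464 kbps = 0.464 Mbps.
Total bitrate: 4.98 + 0.464 = 5.444 Mbps.
Stream data: 5.444 Mbps × 3180 s = 17311.9 Mb.
With 8% container overhead: ×1.08.
18,697 Mb ÷ 8 = 2,337 MB → 2.337 GB.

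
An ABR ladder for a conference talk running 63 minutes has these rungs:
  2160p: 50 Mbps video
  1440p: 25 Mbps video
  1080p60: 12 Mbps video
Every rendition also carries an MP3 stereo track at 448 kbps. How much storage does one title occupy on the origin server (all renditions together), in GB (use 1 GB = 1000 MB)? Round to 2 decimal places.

63 min = 3780 s
Audio: 448 kbps = 0.448 Mbps.
Sum of rendition bitrates: (50+0.448) + (25+0.448) + (12+0.448) = 88.344 Mbps.
× 3780 s = 333,940 Mb = 41,743 MB = 41.74 GB.

41.74 GB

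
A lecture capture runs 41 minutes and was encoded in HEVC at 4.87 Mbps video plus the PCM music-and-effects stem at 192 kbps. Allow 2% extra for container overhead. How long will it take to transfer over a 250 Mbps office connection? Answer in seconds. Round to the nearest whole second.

41 min = 2460 s
Audio: 192 kbps = 0.192 Mbps.
Total bitrate: 5.062 Mbps.
File: 5.062 Mbps × 2460 s = 12452.5 Mb.
With 2% container overhead: ×1.02. → 12701.6 Mb.
At 250 Mbps: 12701.6 / 250 = 50.8 s ≈ 50.8 seconds.

51 seconds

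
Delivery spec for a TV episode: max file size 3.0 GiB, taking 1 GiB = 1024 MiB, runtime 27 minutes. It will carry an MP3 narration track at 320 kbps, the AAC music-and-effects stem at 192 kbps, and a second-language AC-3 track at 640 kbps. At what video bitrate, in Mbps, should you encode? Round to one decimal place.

Budget: 3.0 GiB = 25769.8 Mb.
27 min = 1620 s
Total bitrate budget: 25769.8 Mb / 1620 s = 15.907 Mbps.
Audio total: 320 + 192 + 640 = 1152 kbps = 1.152 Mbps.
Video: 15.907 − 1.152 = 14.755 Mbps.

14.8 Mbps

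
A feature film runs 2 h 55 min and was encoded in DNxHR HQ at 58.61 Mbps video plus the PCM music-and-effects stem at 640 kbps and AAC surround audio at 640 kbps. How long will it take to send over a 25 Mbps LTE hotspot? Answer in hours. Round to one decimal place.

7.0 hours

2 h 55 min = 175 min = 10500 s
Audio total: 640 + 640 = 1280 kbps = 1.280 Mbps.
Total bitrate: 59.890 Mbps.
File: 59.890 Mbps × 10500 s = 628845.0 Mb.
At 25 Mbps: 628845.0 / 25 = 25153.8 s ≈ 6.99 hours.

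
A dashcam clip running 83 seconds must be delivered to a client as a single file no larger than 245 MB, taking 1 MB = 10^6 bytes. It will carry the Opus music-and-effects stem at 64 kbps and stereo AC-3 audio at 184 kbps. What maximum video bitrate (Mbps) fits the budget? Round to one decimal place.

Budget: 245 MB = 1960.0 Mb.
Total bitrate budget: 1960.0 Mb / 83 s = 23.614 Mbps.
Audio total: 64 + 184 = 248 kbps = 0.248 Mbps.
Video: 23.614 − 0.248 = 23.366 Mbps.

23.4 Mbps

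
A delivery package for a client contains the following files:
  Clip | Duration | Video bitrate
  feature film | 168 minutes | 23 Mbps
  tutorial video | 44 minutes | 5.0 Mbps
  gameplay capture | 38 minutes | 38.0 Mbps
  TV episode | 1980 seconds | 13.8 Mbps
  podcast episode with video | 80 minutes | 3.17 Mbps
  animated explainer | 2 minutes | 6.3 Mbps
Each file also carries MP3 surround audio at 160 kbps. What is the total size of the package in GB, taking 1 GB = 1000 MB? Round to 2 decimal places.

47.31 GB

Audio: 160 kbps = 0.160 Mbps.
feature film: 23.160 Mbps × 10080 s = 233452.8 Mb
tutorial video: 5.160 Mbps × 2640 s = 13622.4 Mb
gameplay capture: 38.160 Mbps × 2280 s = 87004.8 Mb
TV episode: 13.960 Mbps × 1980 s = 27640.8 Mb
podcast episode with video: 3.330 Mbps × 4800 s = 15984.0 Mb
animated explainer: 6.460 Mbps × 120 s = 775.2 Mb
Total: 378480.0 Mb = 47310.0 MB.
= 47.31 GB.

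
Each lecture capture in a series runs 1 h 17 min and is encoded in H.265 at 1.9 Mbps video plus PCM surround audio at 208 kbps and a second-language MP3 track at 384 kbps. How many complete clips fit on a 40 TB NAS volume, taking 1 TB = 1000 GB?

1 h 17 min = 77 min = 4620 s
Audio total: 208 + 384 = 592 kbps = 0.592 Mbps.
Total bitrate: 2.492 Mbps.
Per item: 2.492 Mbps × 4620 s = 11,513 Mb = 1,439 MB.
Capacity: 40 TB = 320,000,000 Mb; 27794.57 items → 27794 complete.

27794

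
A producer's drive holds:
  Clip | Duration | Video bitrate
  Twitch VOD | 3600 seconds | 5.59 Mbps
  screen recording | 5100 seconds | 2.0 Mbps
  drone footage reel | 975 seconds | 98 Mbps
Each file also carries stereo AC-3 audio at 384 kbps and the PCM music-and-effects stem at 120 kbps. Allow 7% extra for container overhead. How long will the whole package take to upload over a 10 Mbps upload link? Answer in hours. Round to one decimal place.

3.9 hours

Audio total: 384 + 120 = 504 kbps = 0.504 Mbps.
Twitch VOD: 6.094 Mbps × 3600 s × 1.07 = 23474.1 Mb
screen recording: 2.504 Mbps × 5100 s × 1.07 = 13664.3 Mb
drone footage reel: 98.504 Mbps × 975 s × 1.07 = 102764.3 Mb
Total: 139902.7 Mb = 17487.8 MB.
At 10 Mbps: 139902.7 / 10 = 13990 s ≈ 3.89 hours.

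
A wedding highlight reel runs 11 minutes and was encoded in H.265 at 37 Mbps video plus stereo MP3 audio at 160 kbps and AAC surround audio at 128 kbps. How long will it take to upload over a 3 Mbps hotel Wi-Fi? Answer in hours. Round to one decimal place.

11 min = 660 s
Audio total: 160 + 128 = 288 kbps = 0.288 Mbps.
Total bitrate: 37.288 Mbps.
File: 37.288 Mbps × 660 s = 24610.1 Mb.
At 3 Mbps: 24610.1 / 3 = 8203.4 s ≈ 2.28 hours.

2.3 hours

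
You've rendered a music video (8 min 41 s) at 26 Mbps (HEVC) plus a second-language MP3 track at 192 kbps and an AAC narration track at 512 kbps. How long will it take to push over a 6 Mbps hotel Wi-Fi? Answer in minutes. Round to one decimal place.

8 min 41 s = 521 s
Audio total: 192 + 512 = 704 kbps = 0.704 Mbps.
Total bitrate: 26.704 Mbps.
File: 26.704 Mbps × 521 s = 13912.8 Mb.
At 6 Mbps: 13912.8 / 6 = 2318.8 s ≈ 38.6 minutes.

38.6 minutes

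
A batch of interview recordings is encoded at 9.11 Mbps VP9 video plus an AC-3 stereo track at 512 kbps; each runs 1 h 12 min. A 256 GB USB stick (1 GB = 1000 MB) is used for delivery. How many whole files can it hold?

1 h 12 min = 72 min = 4320 s
Audio: 512 kbps = 0.512 Mbps.
Total bitrate: 9.622 Mbps.
Per item: 9.622 Mbps × 4320 s = 41,567 Mb = 5,196 MB.
Capacity: 256 GB = 2,048,000 Mb; 49.27 items → 49 complete.

49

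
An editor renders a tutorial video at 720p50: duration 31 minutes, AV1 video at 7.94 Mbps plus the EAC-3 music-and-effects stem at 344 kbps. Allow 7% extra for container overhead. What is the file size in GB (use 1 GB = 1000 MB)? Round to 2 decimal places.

31 min = 1860 s
Audio: 344 kbps = 0.344 Mbps.
Total bitrate: 7.94 + 0.344 = 8.284 Mbps.
Stream data: 8.284 Mbps × 1860 s = 15408.2 Mb.
With 7% container overhead: ×1.07.
16,487 Mb ÷ 8 = 2,061 MB → 2.061 GB.

2.06 GB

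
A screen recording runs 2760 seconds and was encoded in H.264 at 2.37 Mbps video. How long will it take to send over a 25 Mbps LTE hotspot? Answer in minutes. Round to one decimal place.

4.4 minutes

File: 2.370 Mbps × 2760 s = 6541.2 Mb.
At 25 Mbps: 6541.2 / 25 = 261.6 s ≈ 4.36 minutes.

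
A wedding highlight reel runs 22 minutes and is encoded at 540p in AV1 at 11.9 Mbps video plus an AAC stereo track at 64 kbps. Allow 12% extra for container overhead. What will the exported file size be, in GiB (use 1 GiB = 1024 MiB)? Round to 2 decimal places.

22 min = 1320 s
Audio: 64 kbps = 0.064 Mbps.
Total bitrate: 11.9 + 0.064 = 11.964 Mbps.
Stream data: 11.964 Mbps × 1320 s = 15792.5 Mb.
With 12% container overhead: ×1.12.
17,688 Mb = 2,210,947,200 bytes ÷ 1,073,741,824 = 2.059 GiB.

2.06 GiB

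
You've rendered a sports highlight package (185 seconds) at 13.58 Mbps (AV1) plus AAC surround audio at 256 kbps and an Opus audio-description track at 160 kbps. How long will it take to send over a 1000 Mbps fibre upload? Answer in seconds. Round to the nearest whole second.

Audio total: 256 + 160 = 416 kbps = 0.416 Mbps.
Total bitrate: 13.996 Mbps.
File: 13.996 Mbps × 185 s = 2589.3 Mb.
At 1000 Mbps: 2589.3 / 1000 = 2.6 s ≈ 2.59 seconds.

3 seconds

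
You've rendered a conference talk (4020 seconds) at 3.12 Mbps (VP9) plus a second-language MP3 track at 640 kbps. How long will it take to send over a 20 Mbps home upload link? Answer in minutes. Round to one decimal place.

Audio: 640 kbps = 0.640 Mbps.
Total bitrate: 3.760 Mbps.
File: 3.760 Mbps × 4020 s = 15115.2 Mb.
At 20 Mbps: 15115.2 / 20 = 755.8 s ≈ 12.6 minutes.

12.6 minutes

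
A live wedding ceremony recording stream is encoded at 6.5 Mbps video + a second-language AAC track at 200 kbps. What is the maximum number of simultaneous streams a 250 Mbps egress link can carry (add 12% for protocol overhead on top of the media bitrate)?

Audio: 200 kbps = 0.200 Mbps.
Per-viewer media rate: 6.700 Mbps.
On the wire with 12% overhead: 7.504 Mbps.
250 Mbps = 250.0 Mbps; 250.0 / 7.504 = 33.32 → 33 viewers.

33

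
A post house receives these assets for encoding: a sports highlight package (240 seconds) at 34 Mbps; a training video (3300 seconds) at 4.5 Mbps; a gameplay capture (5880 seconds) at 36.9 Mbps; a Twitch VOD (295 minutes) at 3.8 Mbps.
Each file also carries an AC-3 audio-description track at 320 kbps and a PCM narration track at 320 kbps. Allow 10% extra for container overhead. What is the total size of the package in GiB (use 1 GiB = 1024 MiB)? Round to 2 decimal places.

41.57 GiB

Audio total: 320 + 320 = 640 kbps = 0.640 Mbps.
sports highlight package: 34.640 Mbps × 240 s × 1.10 = 9145.0 Mb
training video: 5.140 Mbps × 3300 s × 1.10 = 18658.2 Mb
gameplay capture: 37.540 Mbps × 5880 s × 1.10 = 242808.7 Mb
Twitch VOD: 4.440 Mbps × 17700 s × 1.10 = 86446.8 Mb
Total: 357058.7 Mb = 44632.3 MB.
= 41.57 GiB.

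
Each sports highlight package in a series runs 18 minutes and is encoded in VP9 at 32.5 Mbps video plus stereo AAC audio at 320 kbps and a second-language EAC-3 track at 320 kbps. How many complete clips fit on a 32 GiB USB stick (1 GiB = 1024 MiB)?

7

18 min = 1080 s
Audio total: 320 + 320 = 640 kbps = 0.640 Mbps.
Total bitrate: 33.140 Mbps.
Per item: 33.140 Mbps × 1080 s = 35,791 Mb = 4,474 MB.
Capacity: 32 GiB = 274,878 Mb; 7.68 items → 7 complete.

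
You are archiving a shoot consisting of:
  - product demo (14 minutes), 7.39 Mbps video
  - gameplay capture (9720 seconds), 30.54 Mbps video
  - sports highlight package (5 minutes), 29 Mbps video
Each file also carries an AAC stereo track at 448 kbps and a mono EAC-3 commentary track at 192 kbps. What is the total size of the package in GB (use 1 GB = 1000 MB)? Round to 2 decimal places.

Audio total: 448 + 192 = 640 kbps = 0.640 Mbps.
product demo: 8.030 Mbps × 840 s = 6745.2 Mb
gameplay capture: 31.180 Mbps × 9720 s = 303069.6 Mb
sports highlight package: 29.640 Mbps × 300 s = 8892.0 Mb
Total: 318706.8 Mb = 39838.3 MB.
= 39.84 GB.

39.84 GB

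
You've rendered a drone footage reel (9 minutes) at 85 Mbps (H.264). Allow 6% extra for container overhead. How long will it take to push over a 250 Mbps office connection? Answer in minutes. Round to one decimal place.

9 min = 540 s
File: 85.000 Mbps × 540 s = 45900.0 Mb.
With 6% container overhead: ×1.06. → 48654.0 Mb.
At 250 Mbps: 48654.0 / 250 = 194.6 s ≈ 3.24 minutes.

3.2 minutes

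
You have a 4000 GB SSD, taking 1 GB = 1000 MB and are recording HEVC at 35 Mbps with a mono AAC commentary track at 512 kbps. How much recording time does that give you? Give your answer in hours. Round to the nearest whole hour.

Audio: 512 kbps = 0.512 Mbps.
Total bitrate: 35 + 0.512 = 35.512 Mbps.
Capacity: 4000 GB = 32,000,000 Mb.
Recording time: 32,000,000 / 35.512 = 901,104 s ≈ 250 hours.

250 hours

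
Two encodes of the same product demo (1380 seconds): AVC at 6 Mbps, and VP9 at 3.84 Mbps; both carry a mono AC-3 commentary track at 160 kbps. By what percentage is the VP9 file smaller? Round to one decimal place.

35.1%

Audio: 160 kbps = 0.160 Mbps.
AVC: 6.160 Mbps × 1380 s = 8500.8 Mb = 1.063 GB.
VP9: 4.000 Mbps × 1380 s = 5520.0 Mb = 0.690 GB.
Reduction: (1 − 0.690/1.063) × 100 = 35.06%.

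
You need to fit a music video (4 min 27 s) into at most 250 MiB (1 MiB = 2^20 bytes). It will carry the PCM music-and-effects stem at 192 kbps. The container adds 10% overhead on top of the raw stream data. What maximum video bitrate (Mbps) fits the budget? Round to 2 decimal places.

6.95 Mbps

Budget: 250 MiB = 2097.2 Mb.
Stream payload after overhead: 2097.2 / 1.10 = 1906.5 Mb.
4 min 27 s = 267 s
Total bitrate budget: 1906.5 Mb / 267 s = 7.140 Mbps.
Audio: 192 kbps = 0.192 Mbps.
Video: 7.140 − 0.192 = 6.948 Mbps.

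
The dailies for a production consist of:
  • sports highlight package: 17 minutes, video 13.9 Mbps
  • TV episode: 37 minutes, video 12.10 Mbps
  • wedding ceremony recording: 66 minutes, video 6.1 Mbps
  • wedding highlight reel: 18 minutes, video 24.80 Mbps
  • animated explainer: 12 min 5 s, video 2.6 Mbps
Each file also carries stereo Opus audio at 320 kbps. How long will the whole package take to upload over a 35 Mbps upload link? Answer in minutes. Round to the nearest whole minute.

46 minutes

Audio: 320 kbps = 0.320 Mbps.
sports highlight package: 14.220 Mbps × 1020 s = 14504.4 Mb
TV episode: 12.420 Mbps × 2220 s = 27572.4 Mb
wedding ceremony recording: 6.420 Mbps × 3960 s = 25423.2 Mb
wedding highlight reel: 25.120 Mbps × 1080 s = 27129.6 Mb
animated explainer: 2.920 Mbps × 725 s = 2117.0 Mb
Total: 96746.6 Mb = 12093.3 MB.
At 35 Mbps: 96746.6 / 35 = 2764 s ≈ 46.1 minutes.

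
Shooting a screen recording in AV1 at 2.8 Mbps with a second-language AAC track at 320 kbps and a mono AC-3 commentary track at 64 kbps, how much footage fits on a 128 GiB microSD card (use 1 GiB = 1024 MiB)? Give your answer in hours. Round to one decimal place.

Audio total: 320 + 64 = 384 kbps = 0.384 Mbps.
Total bitrate: 2.8 + 0.384 = 3.184 Mbps.
Capacity: 128 GiB = 1,099,512 Mb.
Recording time: 1,099,512 / 3.184 = 345,324 s ≈ 95.9 hours.

95.9 hours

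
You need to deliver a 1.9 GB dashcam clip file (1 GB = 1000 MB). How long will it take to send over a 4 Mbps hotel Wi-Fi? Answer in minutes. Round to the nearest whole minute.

File: 1.9 GB = 15200.0 Mb.
At 4 Mbps: 15200.0 / 4 = 3800.0 s ≈ 63.3 minutes.

63 minutes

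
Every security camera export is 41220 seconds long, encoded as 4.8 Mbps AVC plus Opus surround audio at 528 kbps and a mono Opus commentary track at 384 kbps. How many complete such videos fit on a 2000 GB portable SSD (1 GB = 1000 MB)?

Audio total: 528 + 384 = 912 kbps = 0.912 Mbps.
Total bitrate: 5.712 Mbps.
Per item: 5.712 Mbps × 41220 s = 235,449 Mb = 29,431 MB.
Capacity: 2000 GB = 16,000,000 Mb; 67.96 items → 67 complete.

67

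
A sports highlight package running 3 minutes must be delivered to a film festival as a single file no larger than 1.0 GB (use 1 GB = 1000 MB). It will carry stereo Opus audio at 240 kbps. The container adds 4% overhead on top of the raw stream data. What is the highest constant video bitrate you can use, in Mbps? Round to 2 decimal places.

42.50 Mbps

Budget: 1.0 GB = 8000.0 Mb.
Stream payload after overhead: 8000.0 / 1.04 = 7692.3 Mb.
3 min = 180 s
Total bitrate budget: 7692.3 Mb / 180 s = 42.735 Mbps.
Audio: 240 kbps = 0.240 Mbps.
Video: 42.735 − 0.240 = 42.495 Mbps.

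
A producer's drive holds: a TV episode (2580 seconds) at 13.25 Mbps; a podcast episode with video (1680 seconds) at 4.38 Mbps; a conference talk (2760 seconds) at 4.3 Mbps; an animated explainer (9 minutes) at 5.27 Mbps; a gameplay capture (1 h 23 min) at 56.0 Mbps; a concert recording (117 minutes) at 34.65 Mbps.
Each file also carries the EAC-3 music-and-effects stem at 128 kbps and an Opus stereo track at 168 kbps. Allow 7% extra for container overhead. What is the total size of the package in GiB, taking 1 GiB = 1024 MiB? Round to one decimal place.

72.8 GiB

Audio total: 128 + 168 = 296 kbps = 0.296 Mbps.
TV episode: 13.546 Mbps × 2580 s × 1.07 = 37395.1 Mb
podcast episode with video: 4.676 Mbps × 1680 s × 1.07 = 8405.6 Mb
conference talk: 4.596 Mbps × 2760 s × 1.07 = 13572.9 Mb
animated explainer: 5.566 Mbps × 540 s × 1.07 = 3216.0 Mb
gameplay capture: 56.296 Mbps × 4980 s × 1.07 = 299978.9 Mb
concert recording: 34.946 Mbps × 7020 s × 1.07 = 262493.4 Mb
Total: 625061.9 Mb = 78132.7 MB.
= 72.77 GiB.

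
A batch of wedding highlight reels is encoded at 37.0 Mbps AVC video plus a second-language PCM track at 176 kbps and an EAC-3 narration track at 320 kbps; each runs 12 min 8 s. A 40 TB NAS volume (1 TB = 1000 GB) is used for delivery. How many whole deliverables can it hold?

12 min 8 s = 728 s
Audio total: 176 + 320 = 496 kbps = 0.496 Mbps.
Total bitrate: 37.496 Mbps.
Per item: 37.496 Mbps × 728 s = 27,297 Mb = 3,412 MB.
Capacity: 40 TB = 320,000,000 Mb; 11722.86 items → 11722 complete.

11722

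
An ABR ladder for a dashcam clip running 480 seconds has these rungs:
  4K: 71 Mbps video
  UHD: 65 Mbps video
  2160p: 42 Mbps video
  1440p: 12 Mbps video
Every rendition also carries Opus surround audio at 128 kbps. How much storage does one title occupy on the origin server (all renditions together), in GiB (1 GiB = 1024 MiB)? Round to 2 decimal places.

Audio: 128 kbps = 0.128 Mbps.
Sum of rendition bitrates: (71+0.128) + (65+0.128) + (42+0.128) + (12+0.128) = 190.512 Mbps.
× 480 s = 91,446 Mb = 11,431 MB = 10.65 GiB.

10.65 GiB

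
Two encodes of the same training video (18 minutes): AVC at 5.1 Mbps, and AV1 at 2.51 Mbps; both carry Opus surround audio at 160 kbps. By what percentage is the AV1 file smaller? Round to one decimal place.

49.2%

18 min = 1080 s
Audio: 160 kbps = 0.160 Mbps.
AVC: 5.260 Mbps × 1080 s = 5680.8 Mb = 0.710 GB.
AV1: 2.670 Mbps × 1080 s = 2883.6 Mb = 0.360 GB.
Reduction: (1 − 0.360/0.710) × 100 = 49.24%.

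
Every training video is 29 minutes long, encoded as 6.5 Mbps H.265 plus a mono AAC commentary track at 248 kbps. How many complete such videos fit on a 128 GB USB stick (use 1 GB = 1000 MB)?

87

29 min = 1740 s
Audio: 248 kbps = 0.248 Mbps.
Total bitrate: 6.748 Mbps.
Per item: 6.748 Mbps × 1740 s = 11,742 Mb = 1,468 MB.
Capacity: 128 GB = 1,024,000 Mb; 87.21 items → 87 complete.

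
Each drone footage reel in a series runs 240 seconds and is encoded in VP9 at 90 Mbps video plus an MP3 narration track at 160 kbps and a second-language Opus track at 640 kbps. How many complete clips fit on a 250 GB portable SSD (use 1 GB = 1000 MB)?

Audio total: 160 + 640 = 800 kbps = 0.800 Mbps.
Total bitrate: 90.800 Mbps.
Per item: 90.800 Mbps × 240 s = 21,792 Mb = 2,724 MB.
Capacity: 250 GB = 2,000,000 Mb; 91.78 items → 91 complete.

91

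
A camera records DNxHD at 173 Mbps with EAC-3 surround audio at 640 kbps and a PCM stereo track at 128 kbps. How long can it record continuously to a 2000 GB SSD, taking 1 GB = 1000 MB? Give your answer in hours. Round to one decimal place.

Audio total: 640 + 128 = 768 kbps = 0.768 Mbps.
Total bitrate: 173 + 0.768 = 173.768 Mbps.
Capacity: 2000 GB = 16,000,000 Mb.
Recording time: 16,000,000 / 173.768 = 92,077 s ≈ 25.6 hours.

25.6 hours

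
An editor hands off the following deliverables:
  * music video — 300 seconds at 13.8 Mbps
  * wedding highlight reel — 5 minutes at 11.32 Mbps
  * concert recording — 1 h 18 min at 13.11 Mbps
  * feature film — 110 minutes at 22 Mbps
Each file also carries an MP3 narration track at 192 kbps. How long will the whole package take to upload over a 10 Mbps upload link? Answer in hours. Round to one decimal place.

6.0 hours

Audio: 192 kbps = 0.192 Mbps.
music video: 13.992 Mbps × 300 s = 4197.6 Mb
wedding highlight reel: 11.512 Mbps × 300 s = 3453.6 Mb
concert recording: 13.302 Mbps × 4680 s = 62253.4 Mb
feature film: 22.192 Mbps × 6600 s = 146467.2 Mb
Total: 216371.8 Mb = 27046.5 MB.
At 10 Mbps: 216371.8 / 10 = 21637 s ≈ 6.01 hours.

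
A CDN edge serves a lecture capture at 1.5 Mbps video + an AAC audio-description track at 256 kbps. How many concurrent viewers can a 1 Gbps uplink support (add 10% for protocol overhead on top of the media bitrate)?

Audio: 256 kbps = 0.256 Mbps.
Per-viewer media rate: 1.756 Mbps.
On the wire with 10% overhead: 1.932 Mbps.
1 Gbps = 1,000 Mbps; 1,000 / 1.932 = 517.71 → 517 viewers.

517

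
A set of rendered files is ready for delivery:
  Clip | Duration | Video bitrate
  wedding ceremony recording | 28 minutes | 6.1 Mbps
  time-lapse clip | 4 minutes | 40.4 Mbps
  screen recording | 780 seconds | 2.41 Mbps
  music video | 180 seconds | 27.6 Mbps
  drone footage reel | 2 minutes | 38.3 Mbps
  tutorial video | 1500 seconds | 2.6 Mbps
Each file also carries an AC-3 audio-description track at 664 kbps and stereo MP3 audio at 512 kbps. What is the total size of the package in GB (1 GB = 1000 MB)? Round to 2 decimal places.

Audio total: 664 + 512 = 1176 kbps = 1.176 Mbps.
wedding ceremony recording: 7.276 Mbps × 1680 s = 12223.7 Mb
time-lapse clip: 41.576 Mbps × 240 s = 9978.2 Mb
screen recording: 3.586 Mbps × 780 s = 2797.1 Mb
music video: 28.776 Mbps × 180 s = 5179.7 Mb
drone footage reel: 39.476 Mbps × 120 s = 4737.1 Mb
tutorial video: 3.776 Mbps × 1500 s = 5664.0 Mb
Total: 40579.8 Mb = 5072.5 MB.
= 5.072 GB.

5.07 GB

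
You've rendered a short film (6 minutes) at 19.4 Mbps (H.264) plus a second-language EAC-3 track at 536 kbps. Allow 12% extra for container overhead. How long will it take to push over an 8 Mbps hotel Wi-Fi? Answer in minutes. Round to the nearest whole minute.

17 minutes

6 min = 360 s
Audio: 536 kbps = 0.536 Mbps.
Total bitrate: 19.936 Mbps.
File: 19.936 Mbps × 360 s = 7177.0 Mb.
With 12% container overhead: ×1.12. → 8038.2 Mb.
At 8 Mbps: 8038.2 / 8 = 1004.8 s ≈ 16.7 minutes.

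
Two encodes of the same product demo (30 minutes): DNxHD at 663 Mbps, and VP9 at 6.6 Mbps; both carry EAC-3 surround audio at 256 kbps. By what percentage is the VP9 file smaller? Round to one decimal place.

99.0%

30 min = 1800 s
Audio: 256 kbps = 0.256 Mbps.
DNxHD: 663.256 Mbps × 1800 s = 1193860.8 Mb = 138.984 GiB.
VP9: 6.856 Mbps × 1800 s = 12340.8 Mb = 1.437 GiB.
Reduction: (1 − 1.437/138.984) × 100 = 98.97%.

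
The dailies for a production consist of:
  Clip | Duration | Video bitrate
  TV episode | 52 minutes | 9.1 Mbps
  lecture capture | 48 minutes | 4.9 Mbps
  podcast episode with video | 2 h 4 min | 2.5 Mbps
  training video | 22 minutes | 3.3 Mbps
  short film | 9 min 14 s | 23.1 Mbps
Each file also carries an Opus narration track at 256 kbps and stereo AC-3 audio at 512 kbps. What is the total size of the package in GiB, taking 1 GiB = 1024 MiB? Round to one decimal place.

Audio total: 256 + 512 = 768 kbps = 0.768 Mbps.
TV episode: 9.868 Mbps × 3120 s = 30788.2 Mb
lecture capture: 5.668 Mbps × 2880 s = 16323.8 Mb
podcast episode with video: 3.268 Mbps × 7440 s = 24313.9 Mb
training video: 4.068 Mbps × 1320 s = 5369.8 Mb
short film: 23.868 Mbps × 554 s = 13222.9 Mb
Total: 90018.6 Mb = 11252.3 MB.
= 10.48 GiB.

10.5 GiB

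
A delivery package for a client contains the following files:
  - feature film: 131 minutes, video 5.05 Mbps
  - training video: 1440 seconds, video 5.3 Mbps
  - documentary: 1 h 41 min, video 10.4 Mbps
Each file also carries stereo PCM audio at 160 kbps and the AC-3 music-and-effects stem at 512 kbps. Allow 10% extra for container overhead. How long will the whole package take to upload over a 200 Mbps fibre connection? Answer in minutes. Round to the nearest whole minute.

Audio total: 160 + 512 = 672 kbps = 0.672 Mbps.
feature film: 5.722 Mbps × 7860 s × 1.10 = 49472.4 Mb
training video: 5.972 Mbps × 1440 s × 1.10 = 9459.6 Mb
documentary: 11.072 Mbps × 6060 s × 1.10 = 73806.0 Mb
Total: 132738.0 Mb = 16592.3 MB.
At 200 Mbps: 132738.0 / 200 = 664 s ≈ 11.1 minutes.

11 minutes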